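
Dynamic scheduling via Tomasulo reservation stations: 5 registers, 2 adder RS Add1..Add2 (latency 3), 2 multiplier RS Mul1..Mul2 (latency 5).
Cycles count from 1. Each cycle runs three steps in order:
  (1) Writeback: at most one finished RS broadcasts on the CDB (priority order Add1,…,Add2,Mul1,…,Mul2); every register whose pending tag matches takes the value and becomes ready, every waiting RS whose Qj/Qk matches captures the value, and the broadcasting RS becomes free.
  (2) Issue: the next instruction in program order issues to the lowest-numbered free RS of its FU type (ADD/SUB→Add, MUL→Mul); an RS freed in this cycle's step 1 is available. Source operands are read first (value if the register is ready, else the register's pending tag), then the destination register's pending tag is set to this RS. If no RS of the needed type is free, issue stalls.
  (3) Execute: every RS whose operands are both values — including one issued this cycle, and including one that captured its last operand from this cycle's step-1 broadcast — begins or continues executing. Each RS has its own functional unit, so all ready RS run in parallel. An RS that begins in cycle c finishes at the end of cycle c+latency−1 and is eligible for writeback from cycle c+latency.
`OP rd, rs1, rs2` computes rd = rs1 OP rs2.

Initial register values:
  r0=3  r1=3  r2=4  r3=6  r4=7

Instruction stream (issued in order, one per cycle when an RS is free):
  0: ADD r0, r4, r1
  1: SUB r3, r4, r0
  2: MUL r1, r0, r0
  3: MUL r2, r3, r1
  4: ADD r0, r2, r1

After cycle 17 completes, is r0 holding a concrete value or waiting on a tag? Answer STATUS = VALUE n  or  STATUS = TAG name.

STATUS = VALUE -200

  c1: issue ADD r0<-Add1  regs: r0:Add1,r1:3,r2:4,r3:6,r4:7
  c2: issue SUB r3<-Add2  regs: r0:Add1,r1:3,r2:4,r3:Add2,r4:7
  c3: issue MUL r1<-Mul1  regs: r0:Add1,r1:Mul1,r2:4,r3:Add2,r4:7
  c4: CDB Add1=10; issue MUL r2<-Mul2  regs: r0:10,r1:Mul1,r2:Mul2,r3:Add2,r4:7
  c5: issue ADD r0<-Add1  regs: r0:Add1,r1:Mul1,r2:Mul2,r3:Add2,r4:7
  c6: -  regs: r0:Add1,r1:Mul1,r2:Mul2,r3:Add2,r4:7
  c7: CDB Add2=-3  regs: r0:Add1,r1:Mul1,r2:Mul2,r3:-3,r4:7
  c8: -  regs: r0:Add1,r1:Mul1,r2:Mul2,r3:-3,r4:7
  c9: CDB Mul1=100  regs: r0:Add1,r1:100,r2:Mul2,r3:-3,r4:7
  c10: -  regs: r0:Add1,r1:100,r2:Mul2,r3:-3,r4:7
  c11: -  regs: r0:Add1,r1:100,r2:Mul2,r3:-3,r4:7
  c12: -  regs: r0:Add1,r1:100,r2:Mul2,r3:-3,r4:7
  c13: -  regs: r0:Add1,r1:100,r2:Mul2,r3:-3,r4:7
  c14: CDB Mul2=-300  regs: r0:Add1,r1:100,r2:-300,r3:-3,r4:7
  c15: -  regs: r0:Add1,r1:100,r2:-300,r3:-3,r4:7
  c16: -  regs: r0:Add1,r1:100,r2:-300,r3:-3,r4:7
  c17: CDB Add1=-200  regs: r0:-200,r1:100,r2:-300,r3:-3,r4:7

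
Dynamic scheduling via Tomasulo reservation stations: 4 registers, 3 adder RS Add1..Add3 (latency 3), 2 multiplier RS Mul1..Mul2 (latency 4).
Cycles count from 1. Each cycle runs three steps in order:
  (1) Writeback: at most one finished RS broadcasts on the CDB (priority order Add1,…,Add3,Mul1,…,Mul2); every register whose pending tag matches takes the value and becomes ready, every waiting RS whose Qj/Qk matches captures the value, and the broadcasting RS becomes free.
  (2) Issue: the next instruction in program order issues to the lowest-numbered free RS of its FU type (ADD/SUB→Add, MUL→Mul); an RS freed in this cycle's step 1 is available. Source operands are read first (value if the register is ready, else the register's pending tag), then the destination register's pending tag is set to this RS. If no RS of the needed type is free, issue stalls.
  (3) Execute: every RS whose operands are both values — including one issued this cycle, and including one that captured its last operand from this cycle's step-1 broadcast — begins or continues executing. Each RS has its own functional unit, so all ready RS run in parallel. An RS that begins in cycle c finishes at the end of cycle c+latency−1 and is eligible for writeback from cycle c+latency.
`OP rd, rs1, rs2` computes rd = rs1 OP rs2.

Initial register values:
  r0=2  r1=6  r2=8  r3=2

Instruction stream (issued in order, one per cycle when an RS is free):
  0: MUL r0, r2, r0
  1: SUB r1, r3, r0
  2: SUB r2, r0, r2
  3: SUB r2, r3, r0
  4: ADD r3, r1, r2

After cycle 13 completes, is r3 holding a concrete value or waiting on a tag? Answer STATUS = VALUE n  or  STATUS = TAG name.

  c1: issue MUL r0<-Mul1  regs: r0:Mul1,r1:6,r2:8,r3:2
  c2: issue SUB r1<-Add1  regs: r0:Mul1,r1:Add1,r2:8,r3:2
  c3: issue SUB r2<-Add2  regs: r0:Mul1,r1:Add1,r2:Add2,r3:2
  c4: issue SUB r2<-Add3  regs: r0:Mul1,r1:Add1,r2:Add3,r3:2
  c5: CDB Mul1=16; stall  regs: r0:16,r1:Add1,r2:Add3,r3:2
  c6: stall  regs: r0:16,r1:Add1,r2:Add3,r3:2
  c7: stall  regs: r0:16,r1:Add1,r2:Add3,r3:2
  c8: CDB Add1=-14; issue ADD r3<-Add1  regs: r0:16,r1:-14,r2:Add3,r3:Add1
  c9: CDB Add2=8  regs: r0:16,r1:-14,r2:Add3,r3:Add1
  c10: CDB Add3=-14  regs: r0:16,r1:-14,r2:-14,r3:Add1
  c11: -  regs: r0:16,r1:-14,r2:-14,r3:Add1
  c12: -  regs: r0:16,r1:-14,r2:-14,r3:Add1
  c13: CDB Add1=-28  regs: r0:16,r1:-14,r2:-14,r3:-28

STATUS = VALUE -28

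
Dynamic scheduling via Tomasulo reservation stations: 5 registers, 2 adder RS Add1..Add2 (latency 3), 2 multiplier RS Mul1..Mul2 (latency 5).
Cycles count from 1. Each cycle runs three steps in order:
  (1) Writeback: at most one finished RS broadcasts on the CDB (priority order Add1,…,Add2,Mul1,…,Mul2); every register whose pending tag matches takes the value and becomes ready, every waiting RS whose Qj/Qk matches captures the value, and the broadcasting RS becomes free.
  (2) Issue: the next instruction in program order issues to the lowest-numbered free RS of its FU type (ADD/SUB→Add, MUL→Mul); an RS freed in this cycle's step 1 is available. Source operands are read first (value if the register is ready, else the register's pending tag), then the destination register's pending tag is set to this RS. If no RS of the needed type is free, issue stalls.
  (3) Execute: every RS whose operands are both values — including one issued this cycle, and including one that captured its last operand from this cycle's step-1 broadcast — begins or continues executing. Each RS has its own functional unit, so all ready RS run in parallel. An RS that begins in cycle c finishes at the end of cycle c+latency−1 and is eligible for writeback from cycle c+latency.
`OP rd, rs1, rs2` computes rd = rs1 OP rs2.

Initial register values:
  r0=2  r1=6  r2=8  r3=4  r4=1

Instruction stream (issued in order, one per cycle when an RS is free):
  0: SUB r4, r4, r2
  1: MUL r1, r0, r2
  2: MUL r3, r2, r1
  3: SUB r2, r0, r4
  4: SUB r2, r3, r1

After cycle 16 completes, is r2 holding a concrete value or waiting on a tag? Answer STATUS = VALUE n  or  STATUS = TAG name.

STATUS = VALUE 112

cycle 1: issue SUB r4<-Add1 // r0:2,r1:6,r2:8,r3:4,r4:Add1
cycle 2: issue MUL r1<-Mul1 // r0:2,r1:Mul1,r2:8,r3:4,r4:Add1
cycle 3: issue MUL r3<-Mul2 // r0:2,r1:Mul1,r2:8,r3:Mul2,r4:Add1
cycle 4: CDB Add1=-7; issue SUB r2<-Add1 // r0:2,r1:Mul1,r2:Add1,r3:Mul2,r4:-7
cycle 5: issue SUB r2<-Add2 // r0:2,r1:Mul1,r2:Add2,r3:Mul2,r4:-7
cycle 6: - // r0:2,r1:Mul1,r2:Add2,r3:Mul2,r4:-7
cycle 7: CDB Add1=9 // r0:2,r1:Mul1,r2:Add2,r3:Mul2,r4:-7
cycle 8: CDB Mul1=16 // r0:2,r1:16,r2:Add2,r3:Mul2,r4:-7
cycle 9: - // r0:2,r1:16,r2:Add2,r3:Mul2,r4:-7
cycle 10: - // r0:2,r1:16,r2:Add2,r3:Mul2,r4:-7
cycle 11: - // r0:2,r1:16,r2:Add2,r3:Mul2,r4:-7
cycle 12: - // r0:2,r1:16,r2:Add2,r3:Mul2,r4:-7
cycle 13: CDB Mul2=128 // r0:2,r1:16,r2:Add2,r3:128,r4:-7
cycle 14: - // r0:2,r1:16,r2:Add2,r3:128,r4:-7
cycle 15: - // r0:2,r1:16,r2:Add2,r3:128,r4:-7
cycle 16: CDB Add2=112 // r0:2,r1:16,r2:112,r3:128,r4:-7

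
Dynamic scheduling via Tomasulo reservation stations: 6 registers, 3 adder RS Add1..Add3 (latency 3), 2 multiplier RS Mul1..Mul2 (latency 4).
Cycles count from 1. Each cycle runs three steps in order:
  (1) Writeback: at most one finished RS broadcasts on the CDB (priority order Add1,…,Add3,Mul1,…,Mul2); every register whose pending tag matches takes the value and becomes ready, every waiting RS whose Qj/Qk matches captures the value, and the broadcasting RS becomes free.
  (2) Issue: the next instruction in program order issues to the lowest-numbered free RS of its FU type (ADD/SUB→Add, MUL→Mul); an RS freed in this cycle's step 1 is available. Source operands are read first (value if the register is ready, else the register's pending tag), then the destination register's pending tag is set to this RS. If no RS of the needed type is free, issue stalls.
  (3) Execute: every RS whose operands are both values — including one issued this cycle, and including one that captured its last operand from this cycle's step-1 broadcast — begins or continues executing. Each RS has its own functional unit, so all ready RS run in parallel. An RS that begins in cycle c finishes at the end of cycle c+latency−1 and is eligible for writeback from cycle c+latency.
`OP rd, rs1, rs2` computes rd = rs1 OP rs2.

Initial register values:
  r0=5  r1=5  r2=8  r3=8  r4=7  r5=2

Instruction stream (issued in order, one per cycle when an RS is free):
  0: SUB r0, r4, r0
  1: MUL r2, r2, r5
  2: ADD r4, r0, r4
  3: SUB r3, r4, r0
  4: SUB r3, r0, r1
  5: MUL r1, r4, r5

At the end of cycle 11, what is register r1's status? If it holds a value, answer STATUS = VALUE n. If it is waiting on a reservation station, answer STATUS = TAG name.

  c1: issue SUB r0<-Add1  regs: r0:Add1,r1:5,r2:8,r3:8,r4:7,r5:2
  c2: issue MUL r2<-Mul1  regs: r0:Add1,r1:5,r2:Mul1,r3:8,r4:7,r5:2
  c3: issue ADD r4<-Add2  regs: r0:Add1,r1:5,r2:Mul1,r3:8,r4:Add2,r5:2
  c4: CDB Add1=2; issue SUB r3<-Add1  regs: r0:2,r1:5,r2:Mul1,r3:Add1,r4:Add2,r5:2
  c5: issue SUB r3<-Add3  regs: r0:2,r1:5,r2:Mul1,r3:Add3,r4:Add2,r5:2
  c6: CDB Mul1=16; issue MUL r1<-Mul1  regs: r0:2,r1:Mul1,r2:16,r3:Add3,r4:Add2,r5:2
  c7: CDB Add2=9  regs: r0:2,r1:Mul1,r2:16,r3:Add3,r4:9,r5:2
  c8: CDB Add3=-3  regs: r0:2,r1:Mul1,r2:16,r3:-3,r4:9,r5:2
  c9: -  regs: r0:2,r1:Mul1,r2:16,r3:-3,r4:9,r5:2
  c10: CDB Add1=7  regs: r0:2,r1:Mul1,r2:16,r3:-3,r4:9,r5:2
  c11: CDB Mul1=18  regs: r0:2,r1:18,r2:16,r3:-3,r4:9,r5:2

STATUS = VALUE 18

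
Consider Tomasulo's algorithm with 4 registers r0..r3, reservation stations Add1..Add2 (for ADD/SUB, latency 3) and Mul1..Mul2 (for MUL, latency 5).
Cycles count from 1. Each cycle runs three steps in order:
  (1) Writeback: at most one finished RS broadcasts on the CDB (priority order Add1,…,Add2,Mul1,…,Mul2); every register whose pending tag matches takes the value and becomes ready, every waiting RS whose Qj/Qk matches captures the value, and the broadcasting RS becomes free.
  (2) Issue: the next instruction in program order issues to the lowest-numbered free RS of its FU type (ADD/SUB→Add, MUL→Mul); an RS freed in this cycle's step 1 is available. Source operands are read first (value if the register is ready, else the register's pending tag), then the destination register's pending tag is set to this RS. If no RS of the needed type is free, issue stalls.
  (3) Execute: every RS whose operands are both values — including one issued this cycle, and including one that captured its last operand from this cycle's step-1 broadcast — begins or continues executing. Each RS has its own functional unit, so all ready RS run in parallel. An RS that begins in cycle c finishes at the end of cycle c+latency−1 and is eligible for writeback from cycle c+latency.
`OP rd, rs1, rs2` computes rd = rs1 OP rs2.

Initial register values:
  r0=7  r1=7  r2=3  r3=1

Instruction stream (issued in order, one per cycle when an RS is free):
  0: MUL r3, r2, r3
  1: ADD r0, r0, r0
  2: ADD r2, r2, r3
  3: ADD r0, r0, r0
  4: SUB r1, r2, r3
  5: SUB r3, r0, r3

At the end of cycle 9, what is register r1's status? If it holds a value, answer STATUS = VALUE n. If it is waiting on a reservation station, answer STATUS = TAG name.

STATUS = TAG Add1

c1: issue MUL r3<-Mul1 | r0:7,r1:7,r2:3,r3:Mul1
c2: issue ADD r0<-Add1 | r0:Add1,r1:7,r2:3,r3:Mul1
c3: issue ADD r2<-Add2 | r0:Add1,r1:7,r2:Add2,r3:Mul1
c4: stall | r0:Add1,r1:7,r2:Add2,r3:Mul1
c5: CDB Add1=14; issue ADD r0<-Add1 | r0:Add1,r1:7,r2:Add2,r3:Mul1
c6: CDB Mul1=3; stall | r0:Add1,r1:7,r2:Add2,r3:3
c7: stall | r0:Add1,r1:7,r2:Add2,r3:3
c8: CDB Add1=28; issue SUB r1<-Add1 | r0:28,r1:Add1,r2:Add2,r3:3
c9: CDB Add2=6; issue SUB r3<-Add2 | r0:28,r1:Add1,r2:6,r3:Add2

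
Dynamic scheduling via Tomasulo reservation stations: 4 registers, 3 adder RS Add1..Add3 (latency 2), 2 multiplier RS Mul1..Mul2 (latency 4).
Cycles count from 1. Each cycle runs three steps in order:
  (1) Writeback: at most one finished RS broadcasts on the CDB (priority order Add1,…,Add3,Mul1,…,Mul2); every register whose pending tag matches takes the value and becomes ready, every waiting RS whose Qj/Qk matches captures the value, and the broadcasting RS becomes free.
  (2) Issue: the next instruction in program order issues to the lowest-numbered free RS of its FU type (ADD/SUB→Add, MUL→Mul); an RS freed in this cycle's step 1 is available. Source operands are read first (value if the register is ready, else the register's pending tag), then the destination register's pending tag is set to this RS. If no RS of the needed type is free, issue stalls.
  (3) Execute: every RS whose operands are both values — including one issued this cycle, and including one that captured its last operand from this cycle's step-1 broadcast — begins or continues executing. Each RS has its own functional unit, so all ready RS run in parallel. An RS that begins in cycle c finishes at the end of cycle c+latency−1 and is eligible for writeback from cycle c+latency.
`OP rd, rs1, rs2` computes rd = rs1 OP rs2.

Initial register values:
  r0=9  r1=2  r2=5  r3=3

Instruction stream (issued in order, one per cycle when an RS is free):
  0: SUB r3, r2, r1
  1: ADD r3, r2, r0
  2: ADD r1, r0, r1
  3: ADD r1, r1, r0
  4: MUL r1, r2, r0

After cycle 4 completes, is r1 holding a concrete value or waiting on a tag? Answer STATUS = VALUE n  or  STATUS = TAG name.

STATUS = TAG Add2

cycle 1: issue SUB r3<-Add1 // r0:9,r1:2,r2:5,r3:Add1
cycle 2: issue ADD r3<-Add2 // r0:9,r1:2,r2:5,r3:Add2
cycle 3: CDB Add1=3; issue ADD r1<-Add1 // r0:9,r1:Add1,r2:5,r3:Add2
cycle 4: CDB Add2=14; issue ADD r1<-Add2 // r0:9,r1:Add2,r2:5,r3:14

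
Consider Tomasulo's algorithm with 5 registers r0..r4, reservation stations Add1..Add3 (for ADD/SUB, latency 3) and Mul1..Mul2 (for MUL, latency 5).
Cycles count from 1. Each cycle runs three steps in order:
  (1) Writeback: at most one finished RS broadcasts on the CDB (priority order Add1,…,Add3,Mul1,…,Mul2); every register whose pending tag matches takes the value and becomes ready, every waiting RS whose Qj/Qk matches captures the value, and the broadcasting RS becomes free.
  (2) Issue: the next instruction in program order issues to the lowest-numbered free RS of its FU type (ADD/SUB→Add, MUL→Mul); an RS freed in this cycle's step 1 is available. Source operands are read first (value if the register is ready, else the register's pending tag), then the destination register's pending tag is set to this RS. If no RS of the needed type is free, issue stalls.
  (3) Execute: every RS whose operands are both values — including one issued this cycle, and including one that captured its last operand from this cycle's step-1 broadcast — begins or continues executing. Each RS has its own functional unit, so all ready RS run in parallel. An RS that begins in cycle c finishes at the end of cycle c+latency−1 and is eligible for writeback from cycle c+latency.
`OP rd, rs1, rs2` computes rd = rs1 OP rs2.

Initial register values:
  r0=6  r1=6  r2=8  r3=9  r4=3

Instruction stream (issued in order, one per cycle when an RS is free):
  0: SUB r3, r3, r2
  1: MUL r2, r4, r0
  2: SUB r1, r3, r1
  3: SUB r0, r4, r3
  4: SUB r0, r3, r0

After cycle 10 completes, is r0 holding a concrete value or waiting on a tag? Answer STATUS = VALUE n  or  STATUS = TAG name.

STATUS = VALUE -1

cycle 1: issue SUB r3<-Add1 // r0:6,r1:6,r2:8,r3:Add1,r4:3
cycle 2: issue MUL r2<-Mul1 // r0:6,r1:6,r2:Mul1,r3:Add1,r4:3
cycle 3: issue SUB r1<-Add2 // r0:6,r1:Add2,r2:Mul1,r3:Add1,r4:3
cycle 4: CDB Add1=1; issue SUB r0<-Add1 // r0:Add1,r1:Add2,r2:Mul1,r3:1,r4:3
cycle 5: issue SUB r0<-Add3 // r0:Add3,r1:Add2,r2:Mul1,r3:1,r4:3
cycle 6: - // r0:Add3,r1:Add2,r2:Mul1,r3:1,r4:3
cycle 7: CDB Add1=2 // r0:Add3,r1:Add2,r2:Mul1,r3:1,r4:3
cycle 8: CDB Add2=-5 // r0:Add3,r1:-5,r2:Mul1,r3:1,r4:3
cycle 9: CDB Mul1=18 // r0:Add3,r1:-5,r2:18,r3:1,r4:3
cycle 10: CDB Add3=-1 // r0:-1,r1:-5,r2:18,r3:1,r4:3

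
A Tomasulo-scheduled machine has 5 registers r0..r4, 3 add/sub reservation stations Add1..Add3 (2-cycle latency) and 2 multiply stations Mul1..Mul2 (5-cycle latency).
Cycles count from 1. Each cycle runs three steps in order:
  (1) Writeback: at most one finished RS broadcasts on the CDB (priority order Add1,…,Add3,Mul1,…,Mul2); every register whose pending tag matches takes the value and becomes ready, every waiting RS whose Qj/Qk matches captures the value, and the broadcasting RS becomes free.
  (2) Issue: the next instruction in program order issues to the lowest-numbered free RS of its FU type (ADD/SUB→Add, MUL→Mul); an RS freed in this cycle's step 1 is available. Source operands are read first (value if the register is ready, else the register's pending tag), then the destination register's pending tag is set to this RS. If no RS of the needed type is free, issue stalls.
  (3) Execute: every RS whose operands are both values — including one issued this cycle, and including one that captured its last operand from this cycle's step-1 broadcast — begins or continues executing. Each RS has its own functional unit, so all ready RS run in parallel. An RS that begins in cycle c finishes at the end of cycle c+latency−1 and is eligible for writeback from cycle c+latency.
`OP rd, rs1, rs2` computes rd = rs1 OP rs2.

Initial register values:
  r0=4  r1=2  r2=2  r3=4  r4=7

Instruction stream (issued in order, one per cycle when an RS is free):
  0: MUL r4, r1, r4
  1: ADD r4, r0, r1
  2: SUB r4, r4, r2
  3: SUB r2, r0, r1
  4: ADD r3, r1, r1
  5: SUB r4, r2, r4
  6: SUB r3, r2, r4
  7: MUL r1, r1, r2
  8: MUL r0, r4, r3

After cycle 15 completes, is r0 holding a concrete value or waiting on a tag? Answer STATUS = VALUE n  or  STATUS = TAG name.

STATUS = TAG Mul1

c1: issue MUL r4<-Mul1 | r0:4,r1:2,r2:2,r3:4,r4:Mul1
c2: issue ADD r4<-Add1 | r0:4,r1:2,r2:2,r3:4,r4:Add1
c3: issue SUB r4<-Add2 | r0:4,r1:2,r2:2,r3:4,r4:Add2
c4: CDB Add1=6; issue SUB r2<-Add1 | r0:4,r1:2,r2:Add1,r3:4,r4:Add2
c5: issue ADD r3<-Add3 | r0:4,r1:2,r2:Add1,r3:Add3,r4:Add2
c6: CDB Add1=2; issue SUB r4<-Add1 | r0:4,r1:2,r2:2,r3:Add3,r4:Add1
c7: CDB Add2=4; issue SUB r3<-Add2 | r0:4,r1:2,r2:2,r3:Add2,r4:Add1
c8: CDB Add3=4; issue MUL r1<-Mul2 | r0:4,r1:Mul2,r2:2,r3:Add2,r4:Add1
c9: CDB Add1=-2; stall | r0:4,r1:Mul2,r2:2,r3:Add2,r4:-2
c10: CDB Mul1=14; issue MUL r0<-Mul1 | r0:Mul1,r1:Mul2,r2:2,r3:Add2,r4:-2
c11: CDB Add2=4 | r0:Mul1,r1:Mul2,r2:2,r3:4,r4:-2
c12: - | r0:Mul1,r1:Mul2,r2:2,r3:4,r4:-2
c13: CDB Mul2=4 | r0:Mul1,r1:4,r2:2,r3:4,r4:-2
c14: - | r0:Mul1,r1:4,r2:2,r3:4,r4:-2
c15: - | r0:Mul1,r1:4,r2:2,r3:4,r4:-2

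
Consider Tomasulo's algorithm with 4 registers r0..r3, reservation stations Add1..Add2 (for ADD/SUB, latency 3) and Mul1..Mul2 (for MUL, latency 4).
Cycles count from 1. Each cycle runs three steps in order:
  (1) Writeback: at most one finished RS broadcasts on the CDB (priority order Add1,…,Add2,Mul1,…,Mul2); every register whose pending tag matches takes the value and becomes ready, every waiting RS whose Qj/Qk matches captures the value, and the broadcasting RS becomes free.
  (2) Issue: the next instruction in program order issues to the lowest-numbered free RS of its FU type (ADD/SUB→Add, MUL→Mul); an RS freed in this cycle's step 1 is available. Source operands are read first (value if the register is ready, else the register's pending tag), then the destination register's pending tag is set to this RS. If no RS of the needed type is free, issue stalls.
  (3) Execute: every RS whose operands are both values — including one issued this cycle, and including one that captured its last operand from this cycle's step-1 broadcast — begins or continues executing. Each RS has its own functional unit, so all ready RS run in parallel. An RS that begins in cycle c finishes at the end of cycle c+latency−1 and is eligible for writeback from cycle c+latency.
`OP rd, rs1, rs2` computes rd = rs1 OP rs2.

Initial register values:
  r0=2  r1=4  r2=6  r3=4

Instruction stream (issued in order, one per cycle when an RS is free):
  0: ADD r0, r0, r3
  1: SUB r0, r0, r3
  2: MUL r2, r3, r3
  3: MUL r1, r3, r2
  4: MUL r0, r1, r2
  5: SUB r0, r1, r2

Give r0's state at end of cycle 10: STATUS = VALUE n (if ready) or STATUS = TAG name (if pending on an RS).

  c1: issue ADD r0<-Add1  regs: r0:Add1,r1:4,r2:6,r3:4
  c2: issue SUB r0<-Add2  regs: r0:Add2,r1:4,r2:6,r3:4
  c3: issue MUL r2<-Mul1  regs: r0:Add2,r1:4,r2:Mul1,r3:4
  c4: CDB Add1=6; issue MUL r1<-Mul2  regs: r0:Add2,r1:Mul2,r2:Mul1,r3:4
  c5: stall  regs: r0:Add2,r1:Mul2,r2:Mul1,r3:4
  c6: stall  regs: r0:Add2,r1:Mul2,r2:Mul1,r3:4
  c7: CDB Add2=2; stall  regs: r0:2,r1:Mul2,r2:Mul1,r3:4
  c8: CDB Mul1=16; issue MUL r0<-Mul1  regs: r0:Mul1,r1:Mul2,r2:16,r3:4
  c9: issue SUB r0<-Add1  regs: r0:Add1,r1:Mul2,r2:16,r3:4
  c10: -  regs: r0:Add1,r1:Mul2,r2:16,r3:4

STATUS = TAG Add1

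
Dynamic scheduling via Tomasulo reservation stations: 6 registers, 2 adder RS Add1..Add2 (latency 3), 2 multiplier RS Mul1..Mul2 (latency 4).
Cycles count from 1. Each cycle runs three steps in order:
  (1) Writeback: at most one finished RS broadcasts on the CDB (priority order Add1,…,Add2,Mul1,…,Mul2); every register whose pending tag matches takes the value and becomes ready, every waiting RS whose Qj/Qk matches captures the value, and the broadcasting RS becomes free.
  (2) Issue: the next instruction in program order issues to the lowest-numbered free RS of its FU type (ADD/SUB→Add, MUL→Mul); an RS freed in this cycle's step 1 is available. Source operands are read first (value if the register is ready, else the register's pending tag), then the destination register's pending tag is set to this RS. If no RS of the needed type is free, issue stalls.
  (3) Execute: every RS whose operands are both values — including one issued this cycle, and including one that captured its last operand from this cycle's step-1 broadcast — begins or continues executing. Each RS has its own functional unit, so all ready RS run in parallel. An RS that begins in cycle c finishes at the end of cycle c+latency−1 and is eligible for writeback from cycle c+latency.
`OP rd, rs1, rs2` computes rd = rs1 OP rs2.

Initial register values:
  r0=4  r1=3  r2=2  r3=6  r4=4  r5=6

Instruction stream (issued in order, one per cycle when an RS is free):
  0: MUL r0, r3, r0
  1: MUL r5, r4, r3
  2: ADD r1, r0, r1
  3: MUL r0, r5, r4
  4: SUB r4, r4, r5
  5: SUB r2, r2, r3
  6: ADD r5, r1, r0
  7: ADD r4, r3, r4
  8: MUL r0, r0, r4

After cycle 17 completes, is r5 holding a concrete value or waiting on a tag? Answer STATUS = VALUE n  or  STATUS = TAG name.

STATUS = VALUE 123

cycle 1: issue MUL r0<-Mul1 // r0:Mul1,r1:3,r2:2,r3:6,r4:4,r5:6
cycle 2: issue MUL r5<-Mul2 // r0:Mul1,r1:3,r2:2,r3:6,r4:4,r5:Mul2
cycle 3: issue ADD r1<-Add1 // r0:Mul1,r1:Add1,r2:2,r3:6,r4:4,r5:Mul2
cycle 4: stall // r0:Mul1,r1:Add1,r2:2,r3:6,r4:4,r5:Mul2
cycle 5: CDB Mul1=24; issue MUL r0<-Mul1 // r0:Mul1,r1:Add1,r2:2,r3:6,r4:4,r5:Mul2
cycle 6: CDB Mul2=24; issue SUB r4<-Add2 // r0:Mul1,r1:Add1,r2:2,r3:6,r4:Add2,r5:24
cycle 7: stall // r0:Mul1,r1:Add1,r2:2,r3:6,r4:Add2,r5:24
cycle 8: CDB Add1=27; issue SUB r2<-Add1 // r0:Mul1,r1:27,r2:Add1,r3:6,r4:Add2,r5:24
cycle 9: CDB Add2=-20; issue ADD r5<-Add2 // r0:Mul1,r1:27,r2:Add1,r3:6,r4:-20,r5:Add2
cycle 10: CDB Mul1=96; stall // r0:96,r1:27,r2:Add1,r3:6,r4:-20,r5:Add2
cycle 11: CDB Add1=-4; issue ADD r4<-Add1 // r0:96,r1:27,r2:-4,r3:6,r4:Add1,r5:Add2
cycle 12: issue MUL r0<-Mul1 // r0:Mul1,r1:27,r2:-4,r3:6,r4:Add1,r5:Add2
cycle 13: CDB Add2=123 // r0:Mul1,r1:27,r2:-4,r3:6,r4:Add1,r5:123
cycle 14: CDB Add1=-14 // r0:Mul1,r1:27,r2:-4,r3:6,r4:-14,r5:123
cycle 15: - // r0:Mul1,r1:27,r2:-4,r3:6,r4:-14,r5:123
cycle 16: - // r0:Mul1,r1:27,r2:-4,r3:6,r4:-14,r5:123
cycle 17: - // r0:Mul1,r1:27,r2:-4,r3:6,r4:-14,r5:123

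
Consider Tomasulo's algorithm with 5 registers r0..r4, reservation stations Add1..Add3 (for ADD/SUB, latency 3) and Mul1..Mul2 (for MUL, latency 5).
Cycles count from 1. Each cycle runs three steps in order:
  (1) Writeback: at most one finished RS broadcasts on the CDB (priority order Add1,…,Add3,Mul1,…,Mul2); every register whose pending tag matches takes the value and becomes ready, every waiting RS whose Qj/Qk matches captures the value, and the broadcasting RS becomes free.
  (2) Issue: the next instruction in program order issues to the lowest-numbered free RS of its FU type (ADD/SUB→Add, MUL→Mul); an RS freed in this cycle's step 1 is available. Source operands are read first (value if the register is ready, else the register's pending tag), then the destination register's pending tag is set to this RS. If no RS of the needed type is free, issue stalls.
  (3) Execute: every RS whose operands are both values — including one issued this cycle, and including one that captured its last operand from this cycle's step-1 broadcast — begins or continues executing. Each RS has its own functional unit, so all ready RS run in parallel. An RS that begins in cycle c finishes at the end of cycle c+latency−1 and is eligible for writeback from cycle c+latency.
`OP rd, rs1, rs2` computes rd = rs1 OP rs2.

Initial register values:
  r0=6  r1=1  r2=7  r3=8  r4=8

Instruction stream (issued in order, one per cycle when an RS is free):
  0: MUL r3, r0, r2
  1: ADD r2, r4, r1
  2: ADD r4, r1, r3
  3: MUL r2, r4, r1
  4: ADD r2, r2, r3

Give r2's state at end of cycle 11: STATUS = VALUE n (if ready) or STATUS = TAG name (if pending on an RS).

STATUS = TAG Add1

cycle 1: issue MUL r3<-Mul1 // r0:6,r1:1,r2:7,r3:Mul1,r4:8
cycle 2: issue ADD r2<-Add1 // r0:6,r1:1,r2:Add1,r3:Mul1,r4:8
cycle 3: issue ADD r4<-Add2 // r0:6,r1:1,r2:Add1,r3:Mul1,r4:Add2
cycle 4: issue MUL r2<-Mul2 // r0:6,r1:1,r2:Mul2,r3:Mul1,r4:Add2
cycle 5: CDB Add1=9; issue ADD r2<-Add1 // r0:6,r1:1,r2:Add1,r3:Mul1,r4:Add2
cycle 6: CDB Mul1=42 // r0:6,r1:1,r2:Add1,r3:42,r4:Add2
cycle 7: - // r0:6,r1:1,r2:Add1,r3:42,r4:Add2
cycle 8: - // r0:6,r1:1,r2:Add1,r3:42,r4:Add2
cycle 9: CDB Add2=43 // r0:6,r1:1,r2:Add1,r3:42,r4:43
cycle 10: - // r0:6,r1:1,r2:Add1,r3:42,r4:43
cycle 11: - // r0:6,r1:1,r2:Add1,r3:42,r4:43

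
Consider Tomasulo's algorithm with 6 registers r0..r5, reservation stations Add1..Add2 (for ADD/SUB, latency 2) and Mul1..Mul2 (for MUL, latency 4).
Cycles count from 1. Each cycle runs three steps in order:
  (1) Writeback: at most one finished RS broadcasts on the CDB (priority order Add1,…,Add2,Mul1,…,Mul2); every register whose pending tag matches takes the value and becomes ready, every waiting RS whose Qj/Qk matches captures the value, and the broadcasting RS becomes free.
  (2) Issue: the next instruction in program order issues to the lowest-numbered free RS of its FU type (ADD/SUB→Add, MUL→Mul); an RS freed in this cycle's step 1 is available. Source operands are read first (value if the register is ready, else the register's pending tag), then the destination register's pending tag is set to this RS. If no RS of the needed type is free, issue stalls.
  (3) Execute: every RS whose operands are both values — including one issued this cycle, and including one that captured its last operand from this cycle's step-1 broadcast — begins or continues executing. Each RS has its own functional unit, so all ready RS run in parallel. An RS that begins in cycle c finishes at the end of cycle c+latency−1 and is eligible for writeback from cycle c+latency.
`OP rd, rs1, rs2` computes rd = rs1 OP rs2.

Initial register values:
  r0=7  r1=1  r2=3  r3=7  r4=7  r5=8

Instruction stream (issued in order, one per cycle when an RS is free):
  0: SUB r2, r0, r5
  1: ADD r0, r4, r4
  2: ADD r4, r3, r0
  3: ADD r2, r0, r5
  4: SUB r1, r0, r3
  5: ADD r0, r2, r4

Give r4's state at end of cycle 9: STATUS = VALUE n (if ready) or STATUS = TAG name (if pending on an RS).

STATUS = VALUE 21

  c1: issue SUB r2<-Add1  regs: r0:7,r1:1,r2:Add1,r3:7,r4:7,r5:8
  c2: issue ADD r0<-Add2  regs: r0:Add2,r1:1,r2:Add1,r3:7,r4:7,r5:8
  c3: CDB Add1=-1; issue ADD r4<-Add1  regs: r0:Add2,r1:1,r2:-1,r3:7,r4:Add1,r5:8
  c4: CDB Add2=14; issue ADD r2<-Add2  regs: r0:14,r1:1,r2:Add2,r3:7,r4:Add1,r5:8
  c5: stall  regs: r0:14,r1:1,r2:Add2,r3:7,r4:Add1,r5:8
  c6: CDB Add1=21; issue SUB r1<-Add1  regs: r0:14,r1:Add1,r2:Add2,r3:7,r4:21,r5:8
  c7: CDB Add2=22; issue ADD r0<-Add2  regs: r0:Add2,r1:Add1,r2:22,r3:7,r4:21,r5:8
  c8: CDB Add1=7  regs: r0:Add2,r1:7,r2:22,r3:7,r4:21,r5:8
  c9: CDB Add2=43  regs: r0:43,r1:7,r2:22,r3:7,r4:21,r5:8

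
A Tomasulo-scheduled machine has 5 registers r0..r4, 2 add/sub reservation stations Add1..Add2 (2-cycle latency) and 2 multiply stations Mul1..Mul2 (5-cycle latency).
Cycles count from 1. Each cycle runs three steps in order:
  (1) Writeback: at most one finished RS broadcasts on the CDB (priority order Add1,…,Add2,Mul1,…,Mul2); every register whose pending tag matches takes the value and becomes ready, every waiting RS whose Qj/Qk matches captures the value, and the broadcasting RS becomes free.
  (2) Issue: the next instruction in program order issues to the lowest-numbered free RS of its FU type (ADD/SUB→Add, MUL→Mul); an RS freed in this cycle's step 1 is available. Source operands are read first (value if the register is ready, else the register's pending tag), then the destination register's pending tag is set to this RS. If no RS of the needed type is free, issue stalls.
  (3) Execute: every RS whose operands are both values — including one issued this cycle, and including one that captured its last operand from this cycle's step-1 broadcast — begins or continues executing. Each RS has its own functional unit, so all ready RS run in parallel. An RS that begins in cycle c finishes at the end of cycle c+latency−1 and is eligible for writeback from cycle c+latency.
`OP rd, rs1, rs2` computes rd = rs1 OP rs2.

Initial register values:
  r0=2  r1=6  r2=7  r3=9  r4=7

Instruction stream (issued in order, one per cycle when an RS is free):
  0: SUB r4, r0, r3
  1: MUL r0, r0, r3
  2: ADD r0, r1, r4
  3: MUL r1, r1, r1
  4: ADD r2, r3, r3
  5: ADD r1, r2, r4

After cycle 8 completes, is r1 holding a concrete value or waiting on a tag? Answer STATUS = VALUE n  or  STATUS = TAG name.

  c1: issue SUB r4<-Add1  regs: r0:2,r1:6,r2:7,r3:9,r4:Add1
  c2: issue MUL r0<-Mul1  regs: r0:Mul1,r1:6,r2:7,r3:9,r4:Add1
  c3: CDB Add1=-7; issue ADD r0<-Add1  regs: r0:Add1,r1:6,r2:7,r3:9,r4:-7
  c4: issue MUL r1<-Mul2  regs: r0:Add1,r1:Mul2,r2:7,r3:9,r4:-7
  c5: CDB Add1=-1; issue ADD r2<-Add1  regs: r0:-1,r1:Mul2,r2:Add1,r3:9,r4:-7
  c6: issue ADD r1<-Add2  regs: r0:-1,r1:Add2,r2:Add1,r3:9,r4:-7
  c7: CDB Add1=18  regs: r0:-1,r1:Add2,r2:18,r3:9,r4:-7
  c8: CDB Mul1=18  regs: r0:-1,r1:Add2,r2:18,r3:9,r4:-7

STATUS = TAG Add2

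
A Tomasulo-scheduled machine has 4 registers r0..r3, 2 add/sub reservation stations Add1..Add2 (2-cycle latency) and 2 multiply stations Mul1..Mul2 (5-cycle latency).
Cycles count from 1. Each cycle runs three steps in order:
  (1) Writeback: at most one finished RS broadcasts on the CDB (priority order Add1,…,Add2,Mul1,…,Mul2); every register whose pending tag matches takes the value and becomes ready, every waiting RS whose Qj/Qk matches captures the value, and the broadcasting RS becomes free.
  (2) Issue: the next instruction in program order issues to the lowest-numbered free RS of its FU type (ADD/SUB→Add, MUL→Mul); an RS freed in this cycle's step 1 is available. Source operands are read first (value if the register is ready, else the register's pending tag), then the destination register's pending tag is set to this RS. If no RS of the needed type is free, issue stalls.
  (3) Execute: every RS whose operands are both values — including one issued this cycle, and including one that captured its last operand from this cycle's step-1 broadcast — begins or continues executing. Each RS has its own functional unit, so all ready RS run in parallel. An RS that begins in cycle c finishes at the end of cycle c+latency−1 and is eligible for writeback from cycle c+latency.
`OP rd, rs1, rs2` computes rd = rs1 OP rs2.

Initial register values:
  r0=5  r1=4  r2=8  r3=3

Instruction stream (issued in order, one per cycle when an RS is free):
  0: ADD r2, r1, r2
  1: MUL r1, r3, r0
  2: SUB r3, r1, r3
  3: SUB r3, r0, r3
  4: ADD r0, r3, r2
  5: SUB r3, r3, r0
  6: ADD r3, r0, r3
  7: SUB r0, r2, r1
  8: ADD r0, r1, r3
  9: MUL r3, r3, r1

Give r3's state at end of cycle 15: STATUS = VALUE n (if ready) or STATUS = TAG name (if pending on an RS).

STATUS = TAG Add1

cycle 1: issue ADD r2<-Add1 // r0:5,r1:4,r2:Add1,r3:3
cycle 2: issue MUL r1<-Mul1 // r0:5,r1:Mul1,r2:Add1,r3:3
cycle 3: CDB Add1=12; issue SUB r3<-Add1 // r0:5,r1:Mul1,r2:12,r3:Add1
cycle 4: issue SUB r3<-Add2 // r0:5,r1:Mul1,r2:12,r3:Add2
cycle 5: stall // r0:5,r1:Mul1,r2:12,r3:Add2
cycle 6: stall // r0:5,r1:Mul1,r2:12,r3:Add2
cycle 7: CDB Mul1=15; stall // r0:5,r1:15,r2:12,r3:Add2
cycle 8: stall // r0:5,r1:15,r2:12,r3:Add2
cycle 9: CDB Add1=12; issue ADD r0<-Add1 // r0:Add1,r1:15,r2:12,r3:Add2
cycle 10: stall // r0:Add1,r1:15,r2:12,r3:Add2
cycle 11: CDB Add2=-7; issue SUB r3<-Add2 // r0:Add1,r1:15,r2:12,r3:Add2
cycle 12: stall // r0:Add1,r1:15,r2:12,r3:Add2
cycle 13: CDB Add1=5; issue ADD r3<-Add1 // r0:5,r1:15,r2:12,r3:Add1
cycle 14: stall // r0:5,r1:15,r2:12,r3:Add1
cycle 15: CDB Add2=-12; issue SUB r0<-Add2 // r0:Add2,r1:15,r2:12,r3:Add1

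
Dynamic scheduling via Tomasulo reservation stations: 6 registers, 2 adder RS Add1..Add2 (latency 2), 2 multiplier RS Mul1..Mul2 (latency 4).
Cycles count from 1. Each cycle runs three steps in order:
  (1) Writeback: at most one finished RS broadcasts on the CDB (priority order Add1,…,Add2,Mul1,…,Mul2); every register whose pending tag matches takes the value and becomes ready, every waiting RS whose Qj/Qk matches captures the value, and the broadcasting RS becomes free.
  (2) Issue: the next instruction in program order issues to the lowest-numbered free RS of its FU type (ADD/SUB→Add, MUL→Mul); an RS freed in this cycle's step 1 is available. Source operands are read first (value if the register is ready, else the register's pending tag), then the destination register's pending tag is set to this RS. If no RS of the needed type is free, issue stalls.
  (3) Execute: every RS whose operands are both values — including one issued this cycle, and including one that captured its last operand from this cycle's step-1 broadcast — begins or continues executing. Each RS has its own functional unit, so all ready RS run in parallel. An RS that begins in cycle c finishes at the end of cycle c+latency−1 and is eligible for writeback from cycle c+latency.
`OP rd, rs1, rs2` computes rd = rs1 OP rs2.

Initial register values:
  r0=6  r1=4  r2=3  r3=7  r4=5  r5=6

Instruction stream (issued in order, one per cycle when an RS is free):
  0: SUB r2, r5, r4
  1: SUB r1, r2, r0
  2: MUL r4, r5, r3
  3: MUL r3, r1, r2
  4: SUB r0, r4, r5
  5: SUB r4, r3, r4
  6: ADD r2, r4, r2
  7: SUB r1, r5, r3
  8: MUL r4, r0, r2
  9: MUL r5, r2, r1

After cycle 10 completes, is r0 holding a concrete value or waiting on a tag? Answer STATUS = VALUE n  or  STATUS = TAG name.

c1: issue SUB r2<-Add1 | r0:6,r1:4,r2:Add1,r3:7,r4:5,r5:6
c2: issue SUB r1<-Add2 | r0:6,r1:Add2,r2:Add1,r3:7,r4:5,r5:6
c3: CDB Add1=1; issue MUL r4<-Mul1 | r0:6,r1:Add2,r2:1,r3:7,r4:Mul1,r5:6
c4: issue MUL r3<-Mul2 | r0:6,r1:Add2,r2:1,r3:Mul2,r4:Mul1,r5:6
c5: CDB Add2=-5; issue SUB r0<-Add1 | r0:Add1,r1:-5,r2:1,r3:Mul2,r4:Mul1,r5:6
c6: issue SUB r4<-Add2 | r0:Add1,r1:-5,r2:1,r3:Mul2,r4:Add2,r5:6
c7: CDB Mul1=42; stall | r0:Add1,r1:-5,r2:1,r3:Mul2,r4:Add2,r5:6
c8: stall | r0:Add1,r1:-5,r2:1,r3:Mul2,r4:Add2,r5:6
c9: CDB Add1=36; issue ADD r2<-Add1 | r0:36,r1:-5,r2:Add1,r3:Mul2,r4:Add2,r5:6
c10: CDB Mul2=-5; stall | r0:36,r1:-5,r2:Add1,r3:-5,r4:Add2,r5:6

STATUS = VALUE 36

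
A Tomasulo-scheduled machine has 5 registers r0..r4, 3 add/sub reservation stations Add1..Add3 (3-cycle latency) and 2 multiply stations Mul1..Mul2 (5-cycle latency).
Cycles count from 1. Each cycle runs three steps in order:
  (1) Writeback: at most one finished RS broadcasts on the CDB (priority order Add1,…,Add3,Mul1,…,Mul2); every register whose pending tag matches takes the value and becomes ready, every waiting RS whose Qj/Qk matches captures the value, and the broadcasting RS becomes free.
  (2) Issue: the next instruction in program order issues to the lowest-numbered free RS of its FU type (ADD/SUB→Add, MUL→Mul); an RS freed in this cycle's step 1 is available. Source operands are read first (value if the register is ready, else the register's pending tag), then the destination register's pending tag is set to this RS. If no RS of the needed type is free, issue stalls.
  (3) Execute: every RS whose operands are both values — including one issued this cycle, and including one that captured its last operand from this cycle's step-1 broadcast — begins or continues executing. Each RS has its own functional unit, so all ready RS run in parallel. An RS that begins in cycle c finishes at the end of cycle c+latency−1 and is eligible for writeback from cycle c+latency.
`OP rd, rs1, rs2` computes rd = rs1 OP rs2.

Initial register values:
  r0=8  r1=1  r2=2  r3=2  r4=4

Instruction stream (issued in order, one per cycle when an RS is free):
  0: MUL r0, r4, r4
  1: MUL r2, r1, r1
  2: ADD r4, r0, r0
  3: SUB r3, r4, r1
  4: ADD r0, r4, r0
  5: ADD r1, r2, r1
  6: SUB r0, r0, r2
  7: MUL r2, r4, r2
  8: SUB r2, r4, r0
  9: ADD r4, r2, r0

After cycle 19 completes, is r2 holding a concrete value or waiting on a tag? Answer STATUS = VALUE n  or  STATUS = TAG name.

c1: issue MUL r0<-Mul1 | r0:Mul1,r1:1,r2:2,r3:2,r4:4
c2: issue MUL r2<-Mul2 | r0:Mul1,r1:1,r2:Mul2,r3:2,r4:4
c3: issue ADD r4<-Add1 | r0:Mul1,r1:1,r2:Mul2,r3:2,r4:Add1
c4: issue SUB r3<-Add2 | r0:Mul1,r1:1,r2:Mul2,r3:Add2,r4:Add1
c5: issue ADD r0<-Add3 | r0:Add3,r1:1,r2:Mul2,r3:Add2,r4:Add1
c6: CDB Mul1=16; stall | r0:Add3,r1:1,r2:Mul2,r3:Add2,r4:Add1
c7: CDB Mul2=1; stall | r0:Add3,r1:1,r2:1,r3:Add2,r4:Add1
c8: stall | r0:Add3,r1:1,r2:1,r3:Add2,r4:Add1
c9: CDB Add1=32; issue ADD r1<-Add1 | r0:Add3,r1:Add1,r2:1,r3:Add2,r4:32
c10: stall | r0:Add3,r1:Add1,r2:1,r3:Add2,r4:32
c11: stall | r0:Add3,r1:Add1,r2:1,r3:Add2,r4:32
c12: CDB Add1=2; issue SUB r0<-Add1 | r0:Add1,r1:2,r2:1,r3:Add2,r4:32
c13: CDB Add2=31; issue MUL r2<-Mul1 | r0:Add1,r1:2,r2:Mul1,r3:31,r4:32
c14: CDB Add3=48; issue SUB r2<-Add2 | r0:Add1,r1:2,r2:Add2,r3:31,r4:32
c15: issue ADD r4<-Add3 | r0:Add1,r1:2,r2:Add2,r3:31,r4:Add3
c16: - | r0:Add1,r1:2,r2:Add2,r3:31,r4:Add3
c17: CDB Add1=47 | r0:47,r1:2,r2:Add2,r3:31,r4:Add3
c18: CDB Mul1=32 | r0:47,r1:2,r2:Add2,r3:31,r4:Add3
c19: - | r0:47,r1:2,r2:Add2,r3:31,r4:Add3

STATUS = TAG Add2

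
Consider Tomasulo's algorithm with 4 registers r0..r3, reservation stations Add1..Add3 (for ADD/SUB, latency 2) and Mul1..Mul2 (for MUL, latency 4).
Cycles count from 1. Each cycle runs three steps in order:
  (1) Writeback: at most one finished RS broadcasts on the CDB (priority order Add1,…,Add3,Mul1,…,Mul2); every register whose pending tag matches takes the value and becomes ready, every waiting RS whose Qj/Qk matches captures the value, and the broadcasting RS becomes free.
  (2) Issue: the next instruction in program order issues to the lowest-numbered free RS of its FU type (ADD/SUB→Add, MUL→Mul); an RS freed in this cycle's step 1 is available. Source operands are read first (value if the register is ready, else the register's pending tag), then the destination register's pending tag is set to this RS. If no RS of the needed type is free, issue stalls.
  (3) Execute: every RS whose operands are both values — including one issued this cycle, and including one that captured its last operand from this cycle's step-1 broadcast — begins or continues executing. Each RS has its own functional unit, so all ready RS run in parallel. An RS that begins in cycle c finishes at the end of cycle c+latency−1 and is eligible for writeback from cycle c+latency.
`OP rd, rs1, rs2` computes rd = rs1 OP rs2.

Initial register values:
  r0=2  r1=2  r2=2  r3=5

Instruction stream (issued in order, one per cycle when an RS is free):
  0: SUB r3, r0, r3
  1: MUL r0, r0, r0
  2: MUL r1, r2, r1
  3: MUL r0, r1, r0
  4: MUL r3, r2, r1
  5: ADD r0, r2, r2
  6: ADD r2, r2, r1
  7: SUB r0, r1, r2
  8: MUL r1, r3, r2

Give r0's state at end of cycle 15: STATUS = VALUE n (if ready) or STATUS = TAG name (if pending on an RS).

STATUS = VALUE -2

cycle 1: issue SUB r3<-Add1 // r0:2,r1:2,r2:2,r3:Add1
cycle 2: issue MUL r0<-Mul1 // r0:Mul1,r1:2,r2:2,r3:Add1
cycle 3: CDB Add1=-3; issue MUL r1<-Mul2 // r0:Mul1,r1:Mul2,r2:2,r3:-3
cycle 4: stall // r0:Mul1,r1:Mul2,r2:2,r3:-3
cycle 5: stall // r0:Mul1,r1:Mul2,r2:2,r3:-3
cycle 6: CDB Mul1=4; issue MUL r0<-Mul1 // r0:Mul1,r1:Mul2,r2:2,r3:-3
cycle 7: CDB Mul2=4; issue MUL r3<-Mul2 // r0:Mul1,r1:4,r2:2,r3:Mul2
cycle 8: issue ADD r0<-Add1 // r0:Add1,r1:4,r2:2,r3:Mul2
cycle 9: issue ADD r2<-Add2 // r0:Add1,r1:4,r2:Add2,r3:Mul2
cycle 10: CDB Add1=4; issue SUB r0<-Add1 // r0:Add1,r1:4,r2:Add2,r3:Mul2
cycle 11: CDB Add2=6; stall // r0:Add1,r1:4,r2:6,r3:Mul2
cycle 12: CDB Mul1=16; issue MUL r1<-Mul1 // r0:Add1,r1:Mul1,r2:6,r3:Mul2
cycle 13: CDB Add1=-2 // r0:-2,r1:Mul1,r2:6,r3:Mul2
cycle 14: CDB Mul2=8 // r0:-2,r1:Mul1,r2:6,r3:8
cycle 15: - // r0:-2,r1:Mul1,r2:6,r3:8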